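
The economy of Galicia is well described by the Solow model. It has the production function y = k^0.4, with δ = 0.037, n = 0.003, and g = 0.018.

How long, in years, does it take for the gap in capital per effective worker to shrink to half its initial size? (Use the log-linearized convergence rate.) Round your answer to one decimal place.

Near the steady state the convergence rate is λ = (1 − α)(n + g + δ).
λ = (1 − 0.4) × 0.058 = 0.6 × 0.058 = 0.0348
Half-life = ln 2 / λ = 0.6931 / 0.0348 ≈ 19.92 years

about 19.9 years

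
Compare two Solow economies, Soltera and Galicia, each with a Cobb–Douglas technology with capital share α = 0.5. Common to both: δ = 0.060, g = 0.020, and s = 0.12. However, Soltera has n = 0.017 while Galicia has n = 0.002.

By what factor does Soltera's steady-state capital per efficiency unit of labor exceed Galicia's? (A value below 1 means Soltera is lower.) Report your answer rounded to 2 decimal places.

Steady-state k* = [s/(n + g + δ)]^(1/(1−α)), so the ratio is [ (s_S/(n + g + δ)_S) / (s_G/(n + g + δ)_G) ]^2.
s_S/(n + g + δ)_S = 0.12/0.097 = 1.2371; s_G/(n + g + δ)_G = 0.12/0.082 = 1.4634.
Ratio = (1.2371/1.4634)^2 = 0.8454^2 ≈ 0.7147

k*_S / k*_G ≈ 0.71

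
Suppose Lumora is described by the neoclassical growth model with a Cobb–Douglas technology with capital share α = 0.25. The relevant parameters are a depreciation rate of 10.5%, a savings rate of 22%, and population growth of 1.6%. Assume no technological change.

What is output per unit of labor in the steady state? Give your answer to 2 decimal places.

At the steady state, Δk = 0, so s·k^α = (n + δ)·k.
Dividing both sides by k: k^(1−α) = s / (n + δ).
k^0.75 = 0.22 / (0.016 + 0.105) = 0.22 / 0.121 = 1.8182
k* = 1.8182^(1/0.75) ≈ 2.2192
y* = (k*)^α = 2.2192^0.25 ≈ 1.2205

y* = 1.22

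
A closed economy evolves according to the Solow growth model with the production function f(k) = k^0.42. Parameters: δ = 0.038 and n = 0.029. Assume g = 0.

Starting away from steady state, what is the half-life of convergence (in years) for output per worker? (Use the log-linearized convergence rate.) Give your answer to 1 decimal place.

Near the steady state the convergence rate is λ = (1 − α)(n + δ).
λ = (1 − 0.42) × 0.067 = 0.58 × 0.067 = 0.03886
Half-life = ln 2 / λ = 0.6931 / 0.03886 ≈ 17.84 years

t_½ ≈ 17.8 years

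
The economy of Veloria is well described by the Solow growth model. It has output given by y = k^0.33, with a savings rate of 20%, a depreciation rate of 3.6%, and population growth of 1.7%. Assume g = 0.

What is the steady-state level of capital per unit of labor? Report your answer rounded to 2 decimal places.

In steady state, investment equals break-even investment: s·k^α = (n + δ)·k.
Dividing both sides by k: k^(1−α) = s / (n + δ).
k^0.67 = 0.20 / (0.017 + 0.036) = 0.20 / 0.053 = 3.7736
k* = 3.7736^(1/0.67) ≈ 7.2582

k* = 7.26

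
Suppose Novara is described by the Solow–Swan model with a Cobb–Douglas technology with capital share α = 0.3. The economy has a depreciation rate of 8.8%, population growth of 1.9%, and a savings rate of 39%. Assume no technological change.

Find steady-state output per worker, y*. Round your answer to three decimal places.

y* = 1.741

In steady state, investment equals break-even investment: s·k^α = (n + δ)·k.
Rearranging, k^(1−α) = s / (n + δ).
k^0.7 = 0.39 / (0.019 + 0.088) = 0.39 / 0.107 = 3.6449
k* = 3.6449^(1/0.7) ≈ 6.3447
y* = (k*)^α = 6.3447^0.3 ≈ 1.7407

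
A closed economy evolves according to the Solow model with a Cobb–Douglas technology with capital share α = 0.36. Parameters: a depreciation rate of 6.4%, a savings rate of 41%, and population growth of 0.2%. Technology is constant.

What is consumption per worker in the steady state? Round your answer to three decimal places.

At the steady state, Δk = 0, so s·k^α = (n + δ)·k.
Rearranging, k^(1−α) = s / (n + δ).
k^0.64 = 0.41 / (0.002 + 0.064) = 0.41 / 0.066 = 6.2121
k* = 6.2121^(1/0.64) ≈ 17.3554
y* = (k*)^α = 17.3554^0.36 ≈ 2.7938
c* = (1 − s)·y* = (1 − 0.41) × 2.7938 ≈ 1.6483

c* ≈ 1.648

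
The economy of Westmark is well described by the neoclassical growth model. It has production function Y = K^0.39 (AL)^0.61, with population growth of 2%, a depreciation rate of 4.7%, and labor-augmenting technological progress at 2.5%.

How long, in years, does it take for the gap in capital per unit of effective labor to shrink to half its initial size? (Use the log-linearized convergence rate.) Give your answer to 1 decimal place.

Near the steady state the convergence rate is λ = (1 − α)(n + g + δ).
λ = (1 − 0.39) × 0.092 = 0.61 × 0.092 = 0.05612
Half-life = ln 2 / λ = 0.6931 / 0.05612 ≈ 12.35 years

half-life ≈ 12.4 years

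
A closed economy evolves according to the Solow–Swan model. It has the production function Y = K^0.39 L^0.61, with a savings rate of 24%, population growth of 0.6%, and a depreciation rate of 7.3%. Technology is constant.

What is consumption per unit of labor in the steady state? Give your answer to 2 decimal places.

c* ≈ 1.55

Steady state requires s·f(k) = (n + δ)·k, i.e. s·k^α = (n + δ)·k.
Rearranging, k^(1−α) = s / (n + δ).
k^0.61 = 0.24 / (0.006 + 0.073) = 0.24 / 0.079 = 3.0380
k* = 3.0380^(1/0.61) ≈ 6.1820
y* = (k*)^α = 6.1820^0.39 ≈ 2.0349
c* = (1 − s)·y* = (1 − 0.24) × 2.0349 ≈ 1.5465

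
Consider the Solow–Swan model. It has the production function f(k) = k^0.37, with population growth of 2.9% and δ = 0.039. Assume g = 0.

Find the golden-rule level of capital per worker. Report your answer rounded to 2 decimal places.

k_gold ≈ 14.72

The golden rule sets f'(k) = n + δ, i.e. α·k^(α−1) = n + δ.
So k^(1−α) = α / (n + δ) = 0.37 / 0.068 = 5.4412.
k_gold = 5.4412^(1/0.63) ≈ 14.7153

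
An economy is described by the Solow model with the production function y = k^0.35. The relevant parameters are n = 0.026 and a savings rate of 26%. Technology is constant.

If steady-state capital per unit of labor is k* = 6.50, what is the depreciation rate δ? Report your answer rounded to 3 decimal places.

In steady state, investment equals break-even investment: s·k^α = (n + δ)·k.
So s / (n + δ) = (k*)^(1−α) = 6.50^0.65 = 3.3759.
Therefore n + δ = s / 3.3759 = 0.26 / 3.3759 = 0.0770, so δ = 0.0770 − 0.026 = 0.0510.

δ ≈ 0.051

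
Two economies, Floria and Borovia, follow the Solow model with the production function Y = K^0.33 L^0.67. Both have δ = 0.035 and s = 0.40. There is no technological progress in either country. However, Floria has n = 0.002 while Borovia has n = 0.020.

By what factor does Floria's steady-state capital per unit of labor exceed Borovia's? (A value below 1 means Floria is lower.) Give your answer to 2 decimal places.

k*_F / k*_B ≈ 1.81

Steady-state k* = [s/(n + δ)]^(1/(1−α)), so the ratio is [ (s_F/(n + δ)_F) / (s_B/(n + δ)_B) ]^1.4925.
s_F/(n + δ)_F = 0.40/0.037 = 10.8108; s_B/(n + δ)_B = 0.40/0.055 = 7.2727.
Ratio = (10.8108/7.2727)^1.4925 = 1.4865^1.4925 ≈ 1.8070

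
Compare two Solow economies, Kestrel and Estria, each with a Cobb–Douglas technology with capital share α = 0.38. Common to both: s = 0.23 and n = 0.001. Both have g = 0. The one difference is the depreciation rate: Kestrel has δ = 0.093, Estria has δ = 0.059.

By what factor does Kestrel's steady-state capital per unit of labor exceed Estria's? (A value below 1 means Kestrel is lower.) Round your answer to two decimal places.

ratio ≈ 0.48

Steady-state k* = [s/(n + δ)]^(1/(1−α)), so the ratio is [ (s_K/(n + δ)_K) / (s_E/(n + δ)_E) ]^1.6129.
s_K/(n + δ)_K = 0.23/0.094 = 2.4468; s_E/(n + δ)_E = 0.23/0.060 = 3.8333.
Ratio = (2.4468/3.8333)^1.6129 = 0.6383^1.6129 ≈ 0.4848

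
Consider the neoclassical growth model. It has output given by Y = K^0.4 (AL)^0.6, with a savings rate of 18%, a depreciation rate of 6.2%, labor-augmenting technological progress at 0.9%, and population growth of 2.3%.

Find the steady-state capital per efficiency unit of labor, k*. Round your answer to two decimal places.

k* ≈ 2.95

In steady state, investment equals break-even investment: s·k^α = (n + g + δ)·k.
Rearranging, k^(1−α) = s / (n + g + δ).
k^0.6 = 0.18 / (0.023 + 0.009 + 0.062) = 0.18 / 0.094 = 1.9149
k* = 1.9149^(1/0.6) ≈ 2.9529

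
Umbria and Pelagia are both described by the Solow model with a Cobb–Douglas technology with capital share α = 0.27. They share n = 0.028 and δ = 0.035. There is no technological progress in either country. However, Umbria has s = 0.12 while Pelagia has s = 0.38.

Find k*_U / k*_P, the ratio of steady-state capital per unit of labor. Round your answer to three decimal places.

Steady-state k* = [s/(n + δ)]^(1/(1−α)), so the ratio is [ (s_U/(n + δ)_U) / (s_P/(n + δ)_P) ]^1.3699.
s_U/(n + δ)_U = 0.12/0.063 = 1.9048; s_P/(n + δ)_P = 0.38/0.063 = 6.0317.
Ratio = (1.9048/6.0317)^1.3699 = 0.3158^1.3699 ≈ 0.2062

k*_U / k*_P ≈ 0.206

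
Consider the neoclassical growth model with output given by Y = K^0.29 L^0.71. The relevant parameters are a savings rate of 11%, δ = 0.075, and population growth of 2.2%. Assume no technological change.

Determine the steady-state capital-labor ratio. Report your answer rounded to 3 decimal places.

k* ≈ 1.194

Steady state requires s·f(k) = (n + δ)·k, i.e. s·k^α = (n + δ)·k.
Dividing both sides by k: k^(1−α) = s / (n + δ).
k^0.71 = 0.11 / (0.022 + 0.075) = 0.11 / 0.097 = 1.1340
k* = 1.1340^(1/0.71) ≈ 1.1938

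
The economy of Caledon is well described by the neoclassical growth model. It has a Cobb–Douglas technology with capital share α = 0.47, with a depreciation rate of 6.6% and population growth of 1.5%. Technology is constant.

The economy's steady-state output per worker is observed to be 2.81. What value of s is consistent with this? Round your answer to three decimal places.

s ≈ 0.260

Steady state requires s·f(k) = (n + δ)·k, i.e. s·k^α = (n + δ)·k.
Since y* = [s/(n + δ)]^(α/(1−α)), we have s/(n + δ) = (y*)^((1−α)/α) = 2.81^1.1277 = 3.2063.
Therefore s = 3.2063 × (n + δ) = 3.2063 × 0.081 = 0.2597.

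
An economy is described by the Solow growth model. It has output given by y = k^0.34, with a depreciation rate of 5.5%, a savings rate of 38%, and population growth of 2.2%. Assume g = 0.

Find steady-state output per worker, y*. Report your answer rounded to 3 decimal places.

y* = 2.276

Steady state requires s·f(k) = (n + δ)·k, i.e. s·k^α = (n + δ)·k.
Dividing both sides by k: k^(1−α) = s / (n + δ).
k^0.66 = 0.38 / (0.022 + 0.055) = 0.38 / 0.077 = 4.9351
k* = 4.9351^(1/0.66) ≈ 11.2318
y* = (k*)^α = 11.2318^0.34 ≈ 2.2759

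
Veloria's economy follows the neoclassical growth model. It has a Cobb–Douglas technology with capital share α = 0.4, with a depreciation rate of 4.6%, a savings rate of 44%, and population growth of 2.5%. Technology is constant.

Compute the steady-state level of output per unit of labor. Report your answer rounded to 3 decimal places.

Steady state requires s·f(k) = (n + δ)·k, i.e. s·k^α = (n + δ)·k.
Dividing both sides by k: k^(1−α) = s / (n + δ).
k^0.6 = 0.44 / (0.025 + 0.046) = 0.44 / 0.071 = 6.1972
k* = 6.1972^(1/0.6) ≈ 20.9086
y* = (k*)^α = 20.9086^0.4 ≈ 3.3739

y* ≈ 3.374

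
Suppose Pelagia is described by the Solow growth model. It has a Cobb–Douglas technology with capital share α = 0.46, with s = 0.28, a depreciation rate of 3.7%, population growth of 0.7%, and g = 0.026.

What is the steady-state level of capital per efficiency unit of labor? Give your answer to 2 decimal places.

Steady state requires s·f(k) = (n + g + δ)·k, i.e. s·k^α = (n + g + δ)·k.
Rearranging, k^(1−α) = s / (n + g + δ).
k^0.54 = 0.28 / (0.007 + 0.026 + 0.037) = 0.28 / 0.070 = 4.0000
k* = 4.0000^(1/0.54) ≈ 13.0294

k* ≈ 13.03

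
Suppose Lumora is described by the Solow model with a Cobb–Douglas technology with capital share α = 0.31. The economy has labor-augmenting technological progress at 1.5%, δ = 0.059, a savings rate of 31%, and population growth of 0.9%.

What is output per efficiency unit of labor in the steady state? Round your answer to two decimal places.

y* = 1.81

In steady state, investment equals break-even investment: s·k^α = (n + g + δ)·k.
Dividing both sides by k: k^(1−α) = s / (n + g + δ).
k^0.69 = 0.31 / (0.009 + 0.015 + 0.059) = 0.31 / 0.083 = 3.7349
k* = 3.7349^(1/0.69) ≈ 6.7513
y* = (k*)^α = 6.7513^0.31 ≈ 1.8076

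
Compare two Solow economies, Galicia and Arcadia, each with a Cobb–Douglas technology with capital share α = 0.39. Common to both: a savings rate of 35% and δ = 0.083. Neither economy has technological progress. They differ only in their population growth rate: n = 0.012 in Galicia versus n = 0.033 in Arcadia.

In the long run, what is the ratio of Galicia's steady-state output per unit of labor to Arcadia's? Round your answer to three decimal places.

y*_G / y*_A ≈ 1.136

Steady-state y* = [s/(n + δ)]^(α/(1−α)), so the ratio is [ (s_G/(n + δ)_G) / (s_A/(n + δ)_A) ]^0.6393.
s_G/(n + δ)_G = 0.35/0.095 = 3.6842; s_A/(n + δ)_A = 0.35/0.116 = 3.0172.
Ratio = (3.6842/3.0172)^0.6393 = 1.2211^0.6393 ≈ 1.1362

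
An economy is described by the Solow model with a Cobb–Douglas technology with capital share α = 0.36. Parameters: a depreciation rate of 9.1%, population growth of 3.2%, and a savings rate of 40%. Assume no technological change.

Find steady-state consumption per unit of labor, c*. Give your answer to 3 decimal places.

At the steady state, Δk = 0, so s·k^α = (n + δ)·k.
Dividing both sides by k: k^(1−α) = s / (n + δ).
k^0.64 = 0.40 / (0.032 + 0.091) = 0.40 / 0.123 = 3.2520
k* = 3.2520^(1/0.64) ≈ 6.3130
y* = (k*)^α = 6.3130^0.36 ≈ 1.9413
c* = (1 − s)·y* = (1 − 0.40) × 1.9413 ≈ 1.1648

c* = 1.165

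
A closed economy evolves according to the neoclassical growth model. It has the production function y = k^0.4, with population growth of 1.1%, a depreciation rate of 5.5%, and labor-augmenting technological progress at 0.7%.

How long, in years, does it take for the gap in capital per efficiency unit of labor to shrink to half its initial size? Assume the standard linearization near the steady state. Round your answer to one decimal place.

t_½ ≈ 15.8 years

Near the steady state the convergence rate is λ = (1 − α)(n + g + δ).
λ = (1 − 0.4) × 0.073 = 0.6 × 0.073 = 0.0438
Half-life = ln 2 / λ = 0.6931 / 0.0438 ≈ 15.82 years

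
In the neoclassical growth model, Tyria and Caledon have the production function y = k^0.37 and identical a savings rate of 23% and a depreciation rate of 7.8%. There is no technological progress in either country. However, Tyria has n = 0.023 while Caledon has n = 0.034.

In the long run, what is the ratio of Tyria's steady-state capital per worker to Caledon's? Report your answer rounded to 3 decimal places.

Steady-state k* = [s/(n + δ)]^(1/(1−α)), so the ratio is [ (s_T/(n + δ)_T) / (s_C/(n + δ)_C) ]^1.5873.
s_T/(n + δ)_T = 0.23/0.101 = 2.2772; s_C/(n + δ)_C = 0.23/0.112 = 2.0536.
Ratio = (2.2772/2.0536)^1.5873 = 1.1089^1.5873 ≈ 1.1783

ratio ≈ 1.178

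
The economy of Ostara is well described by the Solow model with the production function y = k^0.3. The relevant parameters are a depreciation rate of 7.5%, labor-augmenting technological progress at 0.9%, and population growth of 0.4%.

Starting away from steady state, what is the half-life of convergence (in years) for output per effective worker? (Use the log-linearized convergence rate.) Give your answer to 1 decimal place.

Near the steady state the convergence rate is λ = (1 − α)(n + g + δ).
λ = (1 − 0.3) × 0.088 = 0.7 × 0.088 = 0.0616
Half-life = ln 2 / λ = 0.6931 / 0.0616 ≈ 11.25 years

t_½ ≈ 11.3 years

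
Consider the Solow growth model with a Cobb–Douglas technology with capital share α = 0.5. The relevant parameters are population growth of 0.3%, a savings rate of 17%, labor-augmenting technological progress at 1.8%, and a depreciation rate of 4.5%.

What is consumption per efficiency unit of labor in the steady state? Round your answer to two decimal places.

At the steady state, Δk = 0, so s·k^α = (n + g + δ)·k.
Dividing both sides by k: k^(1−α) = s / (n + g + δ).
k^0.5 = 0.17 / (0.003 + 0.018 + 0.045) = 0.17 / 0.066 = 2.5758
k* = 2.5758^(1/0.5) ≈ 6.6347
y* = (k*)^α = 6.6347^0.5 ≈ 2.5758
c* = (1 − s)·y* = (1 − 0.17) × 2.5758 ≈ 2.1379

c* ≈ 2.14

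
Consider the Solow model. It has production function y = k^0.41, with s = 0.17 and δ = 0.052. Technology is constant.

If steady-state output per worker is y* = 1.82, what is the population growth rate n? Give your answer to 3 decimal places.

At the steady state, Δk = 0, so s·k^α = (n + δ)·k.
Since y* = [s/(n + δ)]^(α/(1−α)), we have s/(n + δ) = (y*)^((1−α)/α) = 1.82^1.439 = 2.3672.
Therefore n + δ = s / 2.3672 = 0.17 / 2.3672 = 0.0718, so n = 0.0718 − 0.052 = 0.0198.

n ≈ 0.020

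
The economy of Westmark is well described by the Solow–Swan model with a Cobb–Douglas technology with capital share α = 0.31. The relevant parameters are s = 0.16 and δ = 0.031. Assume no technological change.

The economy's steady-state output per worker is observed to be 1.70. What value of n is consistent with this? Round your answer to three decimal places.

In steady state, investment equals break-even investment: s·k^α = (n + δ)·k.
Since y* = [s/(n + δ)]^(α/(1−α)), we have s/(n + δ) = (y*)^((1−α)/α) = 1.70^2.2258 = 3.2579.
Therefore n + δ = s / 3.2579 = 0.16 / 3.2579 = 0.0491, so n = 0.0491 − 0.031 = 0.0181.

n ≈ 0.018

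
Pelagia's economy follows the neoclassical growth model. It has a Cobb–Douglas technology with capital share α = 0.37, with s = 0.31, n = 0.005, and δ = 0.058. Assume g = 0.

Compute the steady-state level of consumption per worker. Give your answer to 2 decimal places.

c* = 1.76

In steady state, investment equals break-even investment: s·k^α = (n + δ)·k.
Dividing both sides by k: k^(1−α) = s / (n + δ).
k^0.63 = 0.31 / (0.005 + 0.058) = 0.31 / 0.063 = 4.9206
k* = 4.9206^(1/0.63) ≈ 12.5442
y* = (k*)^α = 12.5442^0.37 ≈ 2.5493
c* = (1 − s)·y* = (1 − 0.31) × 2.5493 ≈ 1.7590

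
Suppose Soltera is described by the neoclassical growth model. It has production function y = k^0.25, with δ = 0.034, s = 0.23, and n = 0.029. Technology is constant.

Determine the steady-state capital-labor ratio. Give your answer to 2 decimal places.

k* = 5.62

At the steady state, Δk = 0, so s·k^α = (n + δ)·k.
Dividing both sides by k: k^(1−α) = s / (n + δ).
k^0.75 = 0.23 / (0.029 + 0.034) = 0.23 / 0.063 = 3.6508
k* = 3.6508^(1/0.75) ≈ 5.6215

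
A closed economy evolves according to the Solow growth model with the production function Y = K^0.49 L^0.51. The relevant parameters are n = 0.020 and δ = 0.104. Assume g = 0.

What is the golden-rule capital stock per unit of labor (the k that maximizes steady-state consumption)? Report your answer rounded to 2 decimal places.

The golden rule sets f'(k) = n + δ, i.e. α·k^(α−1) = n + δ.
So k^(1−α) = α / (n + δ) = 0.49 / 0.124 = 3.9516.
k_gold = 3.9516^(1/0.51) ≈ 14.7960

k_gold ≈ 14.80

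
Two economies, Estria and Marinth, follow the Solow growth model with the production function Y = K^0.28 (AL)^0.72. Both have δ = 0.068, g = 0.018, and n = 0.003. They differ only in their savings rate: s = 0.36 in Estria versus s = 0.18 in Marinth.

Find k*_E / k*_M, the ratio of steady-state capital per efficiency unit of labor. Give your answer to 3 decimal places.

Steady-state k* = [s/(n + g + δ)]^(1/(1−α)), so the ratio is [ (s_E/(n + g + δ)_E) / (s_M/(n + g + δ)_M) ]^1.3889.
s_E/(n + g + δ)_E = 0.36/0.089 = 4.0449; s_M/(n + g + δ)_M = 0.18/0.089 = 2.0225.
Ratio = (4.0449/2.0225)^1.3889 = 2.0000^1.3889 ≈ 2.6188

ratio ≈ 2.619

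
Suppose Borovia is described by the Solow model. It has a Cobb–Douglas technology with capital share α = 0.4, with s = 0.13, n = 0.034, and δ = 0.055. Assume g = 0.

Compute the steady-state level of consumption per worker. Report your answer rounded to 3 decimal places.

c* = 1.120

Steady state requires s·f(k) = (n + δ)·k, i.e. s·k^α = (n + δ)·k.
Dividing both sides by k: k^(1−α) = s / (n + δ).
k^0.6 = 0.13 / (0.034 + 0.055) = 0.13 / 0.089 = 1.4607
k* = 1.4607^(1/0.6) ≈ 1.8805
y* = (k*)^α = 1.8805^0.4 ≈ 1.2874
c* = (1 − s)·y* = (1 − 0.13) × 1.2874 ≈ 1.1200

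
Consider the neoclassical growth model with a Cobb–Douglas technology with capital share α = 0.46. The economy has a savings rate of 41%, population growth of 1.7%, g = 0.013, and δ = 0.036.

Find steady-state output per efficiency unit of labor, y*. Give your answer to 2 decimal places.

Steady state requires s·f(k) = (n + g + δ)·k, i.e. s·k^α = (n + g + δ)·k.
Dividing both sides by k: k^(1−α) = s / (n + g + δ).
k^0.54 = 0.41 / (0.017 + 0.013 + 0.036) = 0.41 / 0.066 = 6.2121
k* = 6.2121^(1/0.54) ≈ 29.4415
y* = (k*)^α = 29.4415^0.46 ≈ 4.7394

y* ≈ 4.74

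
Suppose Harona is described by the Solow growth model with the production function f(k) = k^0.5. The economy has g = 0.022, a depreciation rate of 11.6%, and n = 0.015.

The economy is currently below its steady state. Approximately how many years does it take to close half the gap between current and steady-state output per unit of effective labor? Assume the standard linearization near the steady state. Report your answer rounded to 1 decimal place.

Near the steady state the convergence rate is λ = (1 − α)(n + g + δ).
λ = (1 − 0.5) × 0.153 = 0.5 × 0.153 = 0.0765
Half-life = ln 2 / λ = 0.6931 / 0.0765 ≈ 9.06 years

half-life ≈ 9.1 years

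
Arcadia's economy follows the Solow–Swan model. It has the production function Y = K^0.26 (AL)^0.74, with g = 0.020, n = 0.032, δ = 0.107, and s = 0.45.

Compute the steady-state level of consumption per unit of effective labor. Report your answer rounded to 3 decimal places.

Steady state requires s·f(k) = (n + g + δ)·k, i.e. s·k^α = (n + g + δ)·k.
Rearranging, k^(1−α) = s / (n + g + δ).
k^0.74 = 0.45 / (0.032 + 0.020 + 0.107) = 0.45 / 0.159 = 2.8302
k* = 2.8302^(1/0.74) ≈ 4.0791
y* = (k*)^α = 4.0791^0.26 ≈ 1.4413
c* = (1 − s)·y* = (1 − 0.45) × 1.4413 ≈ 0.7927

c* = 0.793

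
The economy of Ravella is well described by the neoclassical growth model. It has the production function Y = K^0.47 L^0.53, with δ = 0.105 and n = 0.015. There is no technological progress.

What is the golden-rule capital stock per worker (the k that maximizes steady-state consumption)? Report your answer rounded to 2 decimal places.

k_gold ≈ 13.14

The golden rule sets f'(k) = n + δ, i.e. α·k^(α−1) = n + δ.
So k^(1−α) = α / (n + δ) = 0.47 / 0.120 = 3.9167.
k_gold = 3.9167^(1/0.53) ≈ 13.1437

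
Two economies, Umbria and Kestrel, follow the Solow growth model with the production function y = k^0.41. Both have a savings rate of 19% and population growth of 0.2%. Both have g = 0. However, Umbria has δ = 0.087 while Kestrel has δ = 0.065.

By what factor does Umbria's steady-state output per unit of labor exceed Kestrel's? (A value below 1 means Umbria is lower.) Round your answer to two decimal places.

Steady-state y* = [s/(n + δ)]^(α/(1−α)), so the ratio is [ (s_U/(n + δ)_U) / (s_K/(n + δ)_K) ]^0.6949.
s_U/(n + δ)_U = 0.19/0.089 = 2.1348; s_K/(n + δ)_K = 0.19/0.067 = 2.8358.
Ratio = (2.1348/2.8358)^0.6949 = 0.7528^0.6949 ≈ 0.8209

ratio ≈ 0.82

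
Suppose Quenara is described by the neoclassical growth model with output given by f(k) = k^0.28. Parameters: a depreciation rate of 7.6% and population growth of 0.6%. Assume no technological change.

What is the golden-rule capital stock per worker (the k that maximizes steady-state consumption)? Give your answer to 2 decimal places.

k_gold ≈ 5.50

The golden rule sets f'(k) = n + δ, i.e. α·k^(α−1) = n + δ.
So k^(1−α) = α / (n + δ) = 0.28 / 0.082 = 3.4146.
k_gold = 3.4146^(1/0.72) ≈ 5.5049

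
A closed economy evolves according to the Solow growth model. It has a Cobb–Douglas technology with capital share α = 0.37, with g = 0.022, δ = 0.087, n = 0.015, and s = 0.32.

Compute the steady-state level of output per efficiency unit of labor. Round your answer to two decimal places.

In steady state, investment equals break-even investment: s·k^α = (n + g + δ)·k.
Rearranging, k^(1−α) = s / (n + g + δ).
k^0.63 = 0.32 / (0.015 + 0.022 + 0.087) = 0.32 / 0.124 = 2.5806
k* = 2.5806^(1/0.63) ≈ 4.5032
y* = (k*)^α = 4.5032^0.37 ≈ 1.7450

y* = 1.75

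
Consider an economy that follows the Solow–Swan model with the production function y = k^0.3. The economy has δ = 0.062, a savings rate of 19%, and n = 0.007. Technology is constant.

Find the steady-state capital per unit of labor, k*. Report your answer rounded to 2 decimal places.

k* ≈ 4.25

Steady state requires s·f(k) = (n + δ)·k, i.e. s·k^α = (n + δ)·k.
Dividing both sides by k: k^(1−α) = s / (n + δ).
k^0.7 = 0.19 / (0.007 + 0.062) = 0.19 / 0.069 = 2.7536
k* = 2.7536^(1/0.7) ≈ 4.2504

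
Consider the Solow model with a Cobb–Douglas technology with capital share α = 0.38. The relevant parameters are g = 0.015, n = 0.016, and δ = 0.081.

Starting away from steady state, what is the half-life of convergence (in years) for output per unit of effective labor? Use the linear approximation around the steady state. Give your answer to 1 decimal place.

Near the steady state the convergence rate is λ = (1 − α)(n + g + δ).
λ = (1 − 0.38) × 0.112 = 0.62 × 0.112 = 0.06944
Half-life = ln 2 / λ = 0.6931 / 0.06944 ≈ 9.98 years

t_½ ≈ 10.0 years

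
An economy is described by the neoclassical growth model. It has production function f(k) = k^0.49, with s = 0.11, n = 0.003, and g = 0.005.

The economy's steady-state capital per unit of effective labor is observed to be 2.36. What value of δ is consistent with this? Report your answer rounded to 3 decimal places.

δ ≈ 0.063

At the steady state, Δk = 0, so s·k^α = (n + g + δ)·k.
So s / (n + g + δ) = (k*)^(1−α) = 2.36^0.51 = 1.5495.
Therefore n + g + δ = s / 1.5495 = 0.11 / 1.5495 = 0.0710, so δ = 0.0710 − 0.008 = 0.0630.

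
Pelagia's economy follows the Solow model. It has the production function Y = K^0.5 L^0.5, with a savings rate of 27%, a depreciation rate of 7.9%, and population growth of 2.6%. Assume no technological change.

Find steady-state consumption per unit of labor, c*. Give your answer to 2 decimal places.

At the steady state, Δk = 0, so s·k^α = (n + δ)·k.
Rearranging, k^(1−α) = s / (n + δ).
k^0.5 = 0.27 / (0.026 + 0.079) = 0.27 / 0.105 = 2.5714
k* = 2.5714^(1/0.5) ≈ 6.6121
y* = (k*)^α = 6.6121^0.5 ≈ 2.5714
c* = (1 − s)·y* = (1 − 0.27) × 2.5714 ≈ 1.8771

c* = 1.88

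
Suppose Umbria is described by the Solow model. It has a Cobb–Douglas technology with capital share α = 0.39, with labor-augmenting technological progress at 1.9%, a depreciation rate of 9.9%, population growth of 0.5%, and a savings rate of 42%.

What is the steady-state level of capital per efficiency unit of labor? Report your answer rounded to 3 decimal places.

At the steady state, Δk = 0, so s·k^α = (n + g + δ)·k.
Dividing both sides by k: k^(1−α) = s / (n + g + δ).
k^0.61 = 0.42 / (0.005 + 0.019 + 0.099) = 0.42 / 0.123 = 3.4146
k* = 3.4146^(1/0.61) ≈ 7.4873

k* ≈ 7.487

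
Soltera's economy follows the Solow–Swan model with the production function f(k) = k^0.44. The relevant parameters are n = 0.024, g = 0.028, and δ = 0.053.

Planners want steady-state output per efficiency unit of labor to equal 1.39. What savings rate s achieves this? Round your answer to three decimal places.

s ≈ 0.160

At the steady state, Δk = 0, so s·k^α = (n + g + δ)·k.
Since y* = [s/(n + g + δ)]^(α/(1−α)), we have s/(n + g + δ) = (y*)^((1−α)/α) = 1.39^1.2727 = 1.5206.
Therefore s = 1.5206 × (n + g + δ) = 1.5206 × 0.105 = 0.1597.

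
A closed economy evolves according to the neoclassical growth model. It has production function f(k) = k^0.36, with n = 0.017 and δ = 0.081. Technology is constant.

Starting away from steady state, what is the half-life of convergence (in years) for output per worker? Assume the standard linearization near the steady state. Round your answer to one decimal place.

Near the steady state the convergence rate is λ = (1 − α)(n + δ).
λ = (1 − 0.36) × 0.098 = 0.64 × 0.098 = 0.06272
Half-life = ln 2 / λ = 0.6931 / 0.06272 ≈ 11.05 years

half-life ≈ 11.1 years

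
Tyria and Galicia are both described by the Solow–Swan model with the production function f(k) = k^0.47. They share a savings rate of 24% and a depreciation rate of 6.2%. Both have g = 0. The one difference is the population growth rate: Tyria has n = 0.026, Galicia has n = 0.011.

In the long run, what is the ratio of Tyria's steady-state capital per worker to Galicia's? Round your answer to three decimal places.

Steady-state k* = [s/(n + δ)]^(1/(1−α)), so the ratio is [ (s_T/(n + δ)_T) / (s_G/(n + δ)_G) ]^1.8868.
s_T/(n + δ)_T = 0.24/0.088 = 2.7273; s_G/(n + δ)_G = 0.24/0.073 = 3.2877.
Ratio = (2.7273/3.2877)^1.8868 = 0.8295^1.8868 ≈ 0.7028

k*_T / k*_G ≈ 0.703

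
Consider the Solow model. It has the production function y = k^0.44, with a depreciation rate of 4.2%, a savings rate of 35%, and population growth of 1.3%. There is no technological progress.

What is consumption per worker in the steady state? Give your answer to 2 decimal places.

Steady state requires s·f(k) = (n + δ)·k, i.e. s·k^α = (n + δ)·k.
Dividing both sides by k: k^(1−α) = s / (n + δ).
k^0.56 = 0.35 / (0.013 + 0.042) = 0.35 / 0.055 = 6.3636
k* = 6.3636^(1/0.56) ≈ 27.2385
y* = (k*)^α = 27.2385^0.44 ≈ 4.2804
c* = (1 − s)·y* = (1 − 0.35) × 4.2804 ≈ 2.7823

c* = 2.78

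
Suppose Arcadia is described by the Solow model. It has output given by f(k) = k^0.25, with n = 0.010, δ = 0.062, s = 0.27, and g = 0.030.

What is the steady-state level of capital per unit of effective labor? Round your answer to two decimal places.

k* = 3.66

At the steady state, Δk = 0, so s·k^α = (n + g + δ)·k.
Rearranging, k^(1−α) = s / (n + g + δ).
k^0.75 = 0.27 / (0.010 + 0.030 + 0.062) = 0.27 / 0.102 = 2.6471
k* = 2.6471^(1/0.75) ≈ 3.6618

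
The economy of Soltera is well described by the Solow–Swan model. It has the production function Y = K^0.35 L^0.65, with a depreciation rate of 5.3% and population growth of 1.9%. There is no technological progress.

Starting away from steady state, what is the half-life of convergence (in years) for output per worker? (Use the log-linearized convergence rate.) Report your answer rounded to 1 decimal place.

Near the steady state the convergence rate is λ = (1 − α)(n + δ).
λ = (1 − 0.35) × 0.072 = 0.65 × 0.072 = 0.0468
Half-life = ln 2 / λ = 0.6931 / 0.0468 ≈ 14.81 years

about 14.8 years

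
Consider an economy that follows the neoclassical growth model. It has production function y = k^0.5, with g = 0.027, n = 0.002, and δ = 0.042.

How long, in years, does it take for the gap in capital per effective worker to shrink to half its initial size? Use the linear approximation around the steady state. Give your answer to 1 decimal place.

Near the steady state the convergence rate is λ = (1 − α)(n + g + δ).
λ = (1 − 0.5) × 0.071 = 0.5 × 0.071 = 0.0355
Half-life = ln 2 / λ = 0.6931 / 0.0355 ≈ 19.52 years

t_½ ≈ 19.5 years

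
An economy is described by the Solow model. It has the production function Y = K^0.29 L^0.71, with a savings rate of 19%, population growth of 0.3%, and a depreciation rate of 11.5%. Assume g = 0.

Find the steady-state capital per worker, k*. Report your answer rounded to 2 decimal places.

Steady state requires s·f(k) = (n + δ)·k, i.e. s·k^α = (n + δ)·k.
Dividing both sides by k: k^(1−α) = s / (n + δ).
k^0.71 = 0.19 / (0.003 + 0.115) = 0.19 / 0.118 = 1.6102
k* = 1.6102^(1/0.71) ≈ 1.9561

k* ≈ 1.96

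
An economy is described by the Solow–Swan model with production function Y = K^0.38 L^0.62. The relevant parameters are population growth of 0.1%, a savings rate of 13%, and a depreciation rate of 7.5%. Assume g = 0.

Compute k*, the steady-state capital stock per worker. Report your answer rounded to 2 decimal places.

k* ≈ 2.38

In steady state, investment equals break-even investment: s·k^α = (n + δ)·k.
Dividing both sides by k: k^(1−α) = s / (n + δ).
k^0.62 = 0.13 / (0.001 + 0.075) = 0.13 / 0.076 = 1.7105
k* = 1.7105^(1/0.62) ≈ 2.3769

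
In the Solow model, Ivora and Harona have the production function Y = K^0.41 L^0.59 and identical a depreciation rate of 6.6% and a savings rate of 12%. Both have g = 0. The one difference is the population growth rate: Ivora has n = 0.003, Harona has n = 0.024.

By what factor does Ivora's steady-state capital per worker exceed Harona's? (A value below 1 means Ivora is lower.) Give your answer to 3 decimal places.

ratio ≈ 1.569

Steady-state k* = [s/(n + δ)]^(1/(1−α)), so the ratio is [ (s_I/(n + δ)_I) / (s_H/(n + δ)_H) ]^1.6949.
s_I/(n + δ)_I = 0.12/0.069 = 1.7391; s_H/(n + δ)_H = 0.12/0.090 = 1.3333.
Ratio = (1.7391/1.3333)^1.6949 = 1.3044^1.6949 ≈ 1.5690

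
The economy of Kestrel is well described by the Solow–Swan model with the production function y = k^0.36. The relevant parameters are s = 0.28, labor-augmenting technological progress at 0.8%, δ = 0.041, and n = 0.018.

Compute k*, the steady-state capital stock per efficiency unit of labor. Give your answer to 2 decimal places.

k* = 9.34

Steady state requires s·f(k) = (n + g + δ)·k, i.e. s·k^α = (n + g + δ)·k.
Rearranging, k^(1−α) = s / (n + g + δ).
k^0.64 = 0.28 / (0.018 + 0.008 + 0.041) = 0.28 / 0.067 = 4.1791
k* = 4.1791^(1/0.64) ≈ 9.3420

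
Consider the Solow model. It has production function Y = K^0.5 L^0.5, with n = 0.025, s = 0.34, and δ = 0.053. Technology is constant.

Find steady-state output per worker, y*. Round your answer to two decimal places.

In steady state, investment equals break-even investment: s·k^α = (n + δ)·k.
Dividing both sides by k: k^(1−α) = s / (n + δ).
k^0.5 = 0.34 / (0.025 + 0.053) = 0.34 / 0.078 = 4.3590
k* = 4.3590^(1/0.5) ≈ 19.0009
y* = (k*)^α = 19.0009^0.5 ≈ 4.3590

y* = 4.36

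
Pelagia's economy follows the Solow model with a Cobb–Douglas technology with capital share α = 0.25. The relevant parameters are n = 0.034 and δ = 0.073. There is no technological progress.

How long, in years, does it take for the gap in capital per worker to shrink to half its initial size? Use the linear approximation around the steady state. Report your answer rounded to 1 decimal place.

half-life ≈ 8.6 years

Near the steady state the convergence rate is λ = (1 − α)(n + δ).
λ = (1 − 0.25) × 0.107 = 0.75 × 0.107 = 0.08025
Half-life = ln 2 / λ = 0.6931 / 0.08025 ≈ 8.64 years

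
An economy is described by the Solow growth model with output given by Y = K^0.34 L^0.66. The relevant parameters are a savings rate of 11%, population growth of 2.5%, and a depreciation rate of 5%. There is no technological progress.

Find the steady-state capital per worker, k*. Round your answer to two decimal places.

At the steady state, Δk = 0, so s·k^α = (n + δ)·k.
Dividing both sides by k: k^(1−α) = s / (n + δ).
k^0.66 = 0.11 / (0.025 + 0.050) = 0.11 / 0.075 = 1.4667
k* = 1.4667^(1/0.66) ≈ 1.7866

k* ≈ 1.79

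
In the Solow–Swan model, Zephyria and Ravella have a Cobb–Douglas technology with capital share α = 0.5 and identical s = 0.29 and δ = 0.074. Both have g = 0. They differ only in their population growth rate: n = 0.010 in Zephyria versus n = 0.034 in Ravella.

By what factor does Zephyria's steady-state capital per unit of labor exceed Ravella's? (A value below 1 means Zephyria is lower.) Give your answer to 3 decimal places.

Steady-state k* = [s/(n + δ)]^(1/(1−α)), so the ratio is [ (s_Z/(n + δ)_Z) / (s_R/(n + δ)_R) ]^2.
s_Z/(n + δ)_Z = 0.29/0.084 = 3.4524; s_R/(n + δ)_R = 0.29/0.108 = 2.6852.
Ratio = (3.4524/2.6852)^2 = 1.2857^2 ≈ 1.6530

k*_Z / k*_R ≈ 1.653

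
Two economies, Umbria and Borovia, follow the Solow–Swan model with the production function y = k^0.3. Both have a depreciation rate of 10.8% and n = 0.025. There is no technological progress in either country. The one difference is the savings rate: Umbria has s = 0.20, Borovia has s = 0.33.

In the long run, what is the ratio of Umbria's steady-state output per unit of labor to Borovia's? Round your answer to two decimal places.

ratio ≈ 0.81

Steady-state y* = [s/(n + δ)]^(α/(1−α)), so the ratio is [ (s_U/(n + δ)_U) / (s_B/(n + δ)_B) ]^0.4286.
s_U/(n + δ)_U = 0.20/0.133 = 1.5038; s_B/(n + δ)_B = 0.33/0.133 = 2.4812.
Ratio = (1.5038/2.4812)^0.4286 = 0.6061^0.4286 ≈ 0.8069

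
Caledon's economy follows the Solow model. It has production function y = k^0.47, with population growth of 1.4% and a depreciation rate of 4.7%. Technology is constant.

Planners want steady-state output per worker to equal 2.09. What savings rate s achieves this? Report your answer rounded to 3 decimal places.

At the steady state, Δk = 0, so s·k^α = (n + δ)·k.
Since y* = [s/(n + δ)]^(α/(1−α)), we have s/(n + δ) = (y*)^((1−α)/α) = 2.09^1.1277 = 2.2963.
Therefore s = 2.2963 × (n + δ) = 2.2963 × 0.061 = 0.1401.

s ≈ 0.140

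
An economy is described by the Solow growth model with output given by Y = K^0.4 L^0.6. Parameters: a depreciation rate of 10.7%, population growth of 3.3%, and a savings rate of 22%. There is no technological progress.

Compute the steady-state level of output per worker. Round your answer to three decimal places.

y* ≈ 1.352

At the steady state, Δk = 0, so s·k^α = (n + δ)·k.
Dividing both sides by k: k^(1−α) = s / (n + δ).
k^0.6 = 0.22 / (0.033 + 0.107) = 0.22 / 0.140 = 1.5714
k* = 1.5714^(1/0.6) ≈ 2.1240
y* = (k*)^α = 2.1240^0.4 ≈ 1.3516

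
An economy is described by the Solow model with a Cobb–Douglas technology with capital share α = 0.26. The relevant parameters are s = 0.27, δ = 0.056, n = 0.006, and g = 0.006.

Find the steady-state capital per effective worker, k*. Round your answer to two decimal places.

At the steady state, Δk = 0, so s·k^α = (n + g + δ)·k.
Dividing both sides by k: k^(1−α) = s / (n + g + δ).
k^0.74 = 0.27 / (0.006 + 0.006 + 0.056) = 0.27 / 0.068 = 3.9706
k* = 3.9706^(1/0.74) ≈ 6.4456

k* = 6.45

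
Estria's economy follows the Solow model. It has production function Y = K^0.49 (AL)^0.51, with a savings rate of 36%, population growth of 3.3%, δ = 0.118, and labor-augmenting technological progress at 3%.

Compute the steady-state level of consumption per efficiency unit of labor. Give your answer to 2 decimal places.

Steady state requires s·f(k) = (n + g + δ)·k, i.e. s·k^α = (n + g + δ)·k.
Dividing both sides by k: k^(1−α) = s / (n + g + δ).
k^0.51 = 0.36 / (0.033 + 0.030 + 0.118) = 0.36 / 0.181 = 1.9890
k* = 1.9890^(1/0.51) ≈ 3.8509
y* = (k*)^α = 3.8509^0.49 ≈ 1.9361
c* = (1 − s)·y* = (1 − 0.36) × 1.9361 ≈ 1.2391

c* = 1.24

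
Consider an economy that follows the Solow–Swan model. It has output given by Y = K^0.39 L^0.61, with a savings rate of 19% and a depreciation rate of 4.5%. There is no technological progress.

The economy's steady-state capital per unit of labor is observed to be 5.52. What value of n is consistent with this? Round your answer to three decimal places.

n ≈ 0.022

In steady state, investment equals break-even investment: s·k^α = (n + δ)·k.
So s / (n + δ) = (k*)^(1−α) = 5.52^0.61 = 2.8352.
Therefore n + δ = s / 2.8352 = 0.19 / 2.8352 = 0.0670, so n = 0.0670 − 0.045 = 0.0220.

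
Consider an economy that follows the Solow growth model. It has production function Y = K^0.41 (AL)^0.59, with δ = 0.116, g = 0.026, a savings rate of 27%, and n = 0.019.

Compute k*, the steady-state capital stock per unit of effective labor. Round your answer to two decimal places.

k* = 2.40

In steady state, investment equals break-even investment: s·k^α = (n + g + δ)·k.
Dividing both sides by k: k^(1−α) = s / (n + g + δ).
k^0.59 = 0.27 / (0.019 + 0.026 + 0.116) = 0.27 / 0.161 = 1.6770
k* = 1.6770^(1/0.59) ≈ 2.4020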